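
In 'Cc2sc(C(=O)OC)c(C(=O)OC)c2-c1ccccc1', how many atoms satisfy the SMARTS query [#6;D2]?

The query [#6;D2] means: any carbon bonded to exactly two heavy atoms.
Check the 20 heavy atoms by environment: 1× s (aromatic, D2) → no; 5× c (aromatic, D3) → no; 2× C (D3) → no; 2× O (D1) → no; 2× O (D2) → no; 3× C (D1) → no; 5× c (aromatic, D2) → match.
That gives 5 matching atoms.

5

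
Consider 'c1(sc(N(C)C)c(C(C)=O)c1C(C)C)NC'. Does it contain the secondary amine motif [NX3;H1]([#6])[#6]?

Yes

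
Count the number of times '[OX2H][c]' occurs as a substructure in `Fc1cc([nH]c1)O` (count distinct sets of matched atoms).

[OX2H][c] is the SMARTS for a phenol: a hydroxyl oxygen attached to an aromatic carbon.
Exactly one fragment in the molecule meets all constraints, giving 1 match.

1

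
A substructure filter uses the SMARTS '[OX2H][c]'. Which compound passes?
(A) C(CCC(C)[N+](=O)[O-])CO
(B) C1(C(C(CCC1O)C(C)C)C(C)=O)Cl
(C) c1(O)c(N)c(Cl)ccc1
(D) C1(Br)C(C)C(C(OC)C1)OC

C

[OX2H][c] describes a hydroxyl oxygen attached to an aromatic carbon (a phenol).
(A) has a hydroxyl group (-OH) but the -OH is on an aliphatic carbon, not an aromatic c.
(B) has a hydroxyl group (-OH) but the -OH is on an aliphatic carbon, not an aromatic c.
(C) contains a hydroxyl group (-OH), which satisfies every atom and bond constraint.
(D) has a methoxy ether (-OCH3) but the oxygen has H0, not H1.
So the answer is (C).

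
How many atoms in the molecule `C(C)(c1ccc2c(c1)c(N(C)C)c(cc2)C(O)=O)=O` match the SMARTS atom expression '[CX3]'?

The query [CX3] means: C with X3: aliphatic carbon with exactly 3 total connections.
Check the 19 heavy atoms by environment: 10× c (aromatic, X3) → no; 2× C (X3) → match; 2× O (X1) → no; 3× C (X4) → no; 1× O (X2) → no; 1× N (X3) → no.
That gives 2 matching atoms.

2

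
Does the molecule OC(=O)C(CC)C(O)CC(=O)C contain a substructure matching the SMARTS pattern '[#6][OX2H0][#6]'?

The pattern [#6][OX2H0][#6] describes an aliphatic oxygen bridging two carbons with no H on the oxygen — an ether.
The closest candidate here is a hydroxyl group (-OH), but the oxygen has H1, not H0 bridging two carbons. No other fragment satisfies the full query, so there is no match.

No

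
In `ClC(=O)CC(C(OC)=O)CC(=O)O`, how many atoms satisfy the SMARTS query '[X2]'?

The query [X2] means: any atom with exactly two total connections (bonds + H).
Check the 13 heavy atoms by environment: 4× C (X4) → no; 3× C (X3) → no; 3× O (X1) → no; 1× Cl (X1) → no; 2× O (X2) → match.
That gives 2 matching atoms.

2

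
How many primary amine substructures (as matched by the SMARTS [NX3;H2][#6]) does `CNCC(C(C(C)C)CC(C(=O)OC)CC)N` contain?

1

[NX3;H2][#6] is the SMARTS for a primary amine: a trivalent nitrogen with two H attached to carbon.
Exactly one fragment in the molecule meets all constraints, giving 1 match.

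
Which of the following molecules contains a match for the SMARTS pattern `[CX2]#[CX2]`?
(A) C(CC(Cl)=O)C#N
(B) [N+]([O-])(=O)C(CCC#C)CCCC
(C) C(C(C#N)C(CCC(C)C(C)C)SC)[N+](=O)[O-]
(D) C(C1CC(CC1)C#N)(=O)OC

B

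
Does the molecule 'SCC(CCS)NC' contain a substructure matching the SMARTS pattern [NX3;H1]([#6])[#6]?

Yes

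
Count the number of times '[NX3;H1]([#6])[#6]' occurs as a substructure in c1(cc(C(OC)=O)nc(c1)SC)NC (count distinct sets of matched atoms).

[NX3;H1]([#6])[#6] is the SMARTS for a secondary amine: a trivalent nitrogen with one H, bonded to two carbons.
Exactly one fragment in the molecule meets all constraints, giving 1 match.

1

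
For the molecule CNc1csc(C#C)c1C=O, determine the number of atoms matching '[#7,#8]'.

The query [#7,#8] means: nitrogen or oxygen (comma = OR).
Check the 11 heavy atoms by environment: 1× s (aromatic) → no; 4× c (aromatic) → no; 1× N → match; 4× C → no; 1× O → match.
Summing the matching environments: 1 + 1 = 2 matching atoms.

2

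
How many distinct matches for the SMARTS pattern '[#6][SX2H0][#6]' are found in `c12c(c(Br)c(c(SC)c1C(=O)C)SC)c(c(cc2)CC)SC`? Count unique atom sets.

3

[#6][SX2H0][#6] is the SMARTS for a thioether: an aliphatic sulfur bridging two carbons with no H on the sulfur.
The molecule carries 3 separate instances of a methylthio ether (-SCH3) meeting every constraint; each maps to a distinct set of atoms, giving 3 matches.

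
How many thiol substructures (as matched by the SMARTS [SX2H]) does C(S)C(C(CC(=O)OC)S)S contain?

3

[SX2H] is the SMARTS for a thiol: an aliphatic sulfur with two connections, one being H.
The molecule carries 3 separate instances of a thiol (-SH) meeting every constraint; each maps to a distinct set of atoms, giving 3 matches.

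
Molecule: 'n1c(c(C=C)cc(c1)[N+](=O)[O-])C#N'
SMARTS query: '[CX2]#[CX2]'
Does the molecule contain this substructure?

No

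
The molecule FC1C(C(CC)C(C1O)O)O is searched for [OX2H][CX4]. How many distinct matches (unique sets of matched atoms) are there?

3

[OX2H][CX4] is the SMARTS for an aliphatic alcohol: a hydroxyl oxygen bound to an sp3 (X4) carbon.
The molecule carries 3 separate instances of a hydroxyl group (-OH) meeting every constraint; each maps to a distinct set of atoms, giving 3 matches.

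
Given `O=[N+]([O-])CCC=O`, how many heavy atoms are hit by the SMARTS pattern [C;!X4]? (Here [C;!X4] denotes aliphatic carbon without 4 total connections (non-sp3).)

The query [C;!X4] means: aliphatic carbon that does not have four total connections.
Check the 7 heavy atoms by environment: 2× C (X4) → no; 1× N (charge +1, X3) → no; 1× O (charge -1, X1) → no; 2× O (X1) → no; 1× C (X3) → match.
That gives 1 matching atom.

1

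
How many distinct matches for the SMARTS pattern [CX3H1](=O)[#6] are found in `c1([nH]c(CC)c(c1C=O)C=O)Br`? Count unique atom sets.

[CX3H1](=O)[#6] is the SMARTS for an aldehyde: an sp2 carbon with one H, double-bonded to O and single-bonded to carbon.
The molecule carries 2 separate instances of an aldehyde (-CHO) meeting every constraint; each maps to a distinct set of atoms, giving 2 matches.

2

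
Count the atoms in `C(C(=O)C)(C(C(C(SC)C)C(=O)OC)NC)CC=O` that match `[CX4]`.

10

The query [CX4] means: C with X4: aliphatic carbon with exactly 4 total connections (bonds + H).
Check the 19 heavy atoms by environment: 10× C (X4) → match; 3× C (X3) → no; 3× O (X1) → no; 1× O (X2) → no; 1× S (X2) → no; 1× N (X3) → no.
That gives 10 matching atoms.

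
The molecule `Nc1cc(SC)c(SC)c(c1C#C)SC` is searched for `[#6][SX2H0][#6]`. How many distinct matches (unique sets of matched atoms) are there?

[#6][SX2H0][#6] is the SMARTS for a thioether: an aliphatic sulfur bridging two carbons with no H on the sulfur.
The molecule carries 3 separate instances of a methylthio ether (-SCH3) meeting every constraint; each maps to a distinct set of atoms, giving 3 matches.

3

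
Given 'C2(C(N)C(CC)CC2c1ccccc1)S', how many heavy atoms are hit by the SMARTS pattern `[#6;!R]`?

2

The query [#6;!R] means: carbon not in any ring.
Check the 15 heavy atoms by environment: 5× C (in 5-ring) → no; 1× S (acyclic) → no; 2× C (acyclic) → match; 1× N (acyclic) → no; 6× c (aromatic, in 6-ring) → no.
That gives 2 matching atoms.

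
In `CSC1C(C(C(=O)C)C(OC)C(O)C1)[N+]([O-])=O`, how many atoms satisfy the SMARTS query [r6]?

6

Check the 17 heavy atoms by environment: 6× C (in 6-ring) → match; 1× N (charge +1, acyclic) → no; 1× O (charge -1, acyclic) → no; 4× O (acyclic) → no; 1× S (acyclic) → no; 4× C (acyclic) → no.
That gives 6 matching atoms.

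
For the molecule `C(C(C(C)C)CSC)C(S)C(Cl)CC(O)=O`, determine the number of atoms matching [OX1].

1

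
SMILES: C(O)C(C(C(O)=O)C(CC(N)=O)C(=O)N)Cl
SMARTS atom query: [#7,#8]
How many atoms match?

Check the 16 heavy atoms by environment: 8× C → no; 5× O → match; 2× N → match; 1× Cl → no.
Summing the matching environments: 5 + 2 = 7 matching atoms.

7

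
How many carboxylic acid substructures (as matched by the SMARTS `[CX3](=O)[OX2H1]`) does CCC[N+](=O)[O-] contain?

0

[CX3](=O)[OX2H1] is the SMARTS for a carboxylic acid: an sp2 carbon double-bonded to O and single-bonded to an -OH oxygen.
No fragment in the molecule satisfies every constraint, giving 0 matches.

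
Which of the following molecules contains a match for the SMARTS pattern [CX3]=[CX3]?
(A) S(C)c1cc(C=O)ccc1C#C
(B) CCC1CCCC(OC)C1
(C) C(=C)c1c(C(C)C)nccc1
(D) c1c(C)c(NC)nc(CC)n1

C

[CX3]=[CX3] describes a non-aromatic C=C double bond between two sp2 carbons (an alkene).
(A) has an ethynyl group (-C#CH) but the C-C bond is a triple bond, not a double bond.
(B) has an ethyl group (-CH2CH3) but its C-C bond is a single bond between CX4 carbons, not CX3=CX3.
(C) contains a vinyl group (-CH=CH2), which satisfies every atom and bond constraint.
(D) has an ethyl group (-CH2CH3) but its C-C bond is a single bond between CX4 carbons, not CX3=CX3.
So the answer is (C).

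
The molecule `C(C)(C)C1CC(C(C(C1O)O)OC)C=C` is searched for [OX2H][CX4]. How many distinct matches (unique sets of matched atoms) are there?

2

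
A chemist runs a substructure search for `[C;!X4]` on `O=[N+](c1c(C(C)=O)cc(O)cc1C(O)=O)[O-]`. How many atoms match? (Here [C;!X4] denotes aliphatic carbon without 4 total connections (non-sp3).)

2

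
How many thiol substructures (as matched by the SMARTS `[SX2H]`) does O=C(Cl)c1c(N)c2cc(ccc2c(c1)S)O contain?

1

[SX2H] is the SMARTS for a thiol: an aliphatic sulfur with two connections, one being H.
Exactly one fragment in the molecule meets all constraints, giving 1 match.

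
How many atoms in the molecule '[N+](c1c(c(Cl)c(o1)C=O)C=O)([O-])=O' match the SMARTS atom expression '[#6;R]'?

4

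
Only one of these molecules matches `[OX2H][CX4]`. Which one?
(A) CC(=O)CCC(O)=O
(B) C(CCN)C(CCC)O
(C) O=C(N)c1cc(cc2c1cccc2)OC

[OX2H][CX4] describes a hydroxyl oxygen bound to an sp3 (X4) carbon (an aliphatic alcohol).
(A) has a carboxylic acid group (-C(=O)OH) but the -OH is on a CX3 carbonyl carbon, not a CX4 carbon.
(B) contains a hydroxyl group (-OH), which satisfies every atom and bond constraint.
(C) has a methoxy ether (-OCH3) but the oxygen has H0 (ether), not H1.
So the answer is (B).

B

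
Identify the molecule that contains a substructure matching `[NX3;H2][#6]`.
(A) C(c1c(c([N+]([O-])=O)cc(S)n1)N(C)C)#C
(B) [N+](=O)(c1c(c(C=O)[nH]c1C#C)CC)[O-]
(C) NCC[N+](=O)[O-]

C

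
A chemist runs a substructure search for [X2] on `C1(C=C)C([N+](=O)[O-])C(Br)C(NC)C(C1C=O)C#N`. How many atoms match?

1

Check the 18 heavy atoms by environment: 7× C (X4) → no; 1× Br (X1) → no; 1× N (charge +1, X3) → no; 1× O (charge -1, X1) → no; 2× O (X1) → no; 3× C (X3) → no; 1× C (X2) → match; 1× N (X1) → no; 1× N (X3) → no.
That gives 1 matching atom.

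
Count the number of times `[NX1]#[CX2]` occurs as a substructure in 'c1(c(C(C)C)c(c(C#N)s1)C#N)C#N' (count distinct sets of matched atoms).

3

[NX1]#[CX2] is the SMARTS for a nitrile: a nitrogen triple-bonded to a two-connected carbon.
The molecule carries 3 separate instances of a nitrile (-C#N) meeting every constraint; each maps to a distinct set of atoms, giving 3 matches.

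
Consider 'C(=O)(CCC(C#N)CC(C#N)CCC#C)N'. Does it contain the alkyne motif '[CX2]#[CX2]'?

The pattern [CX2]#[CX2] describes a carbon-carbon triple bond — an alkyne.
The molecule carries an ethynyl group (-C#CH), whose atoms satisfy every constraint of the query, so the pattern matches.

Yes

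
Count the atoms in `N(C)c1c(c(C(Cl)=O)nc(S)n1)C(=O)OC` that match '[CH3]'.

2

The query [CH3] means: aliphatic carbon with exactly three hydrogens.
Check the 16 heavy atoms by environment: 2× n (aromatic, H0) → no; 4× c (aromatic, H0) → no; 2× C (H0) → no; 3× O (H0) → no; 1× Cl (H0) → no; 1× N (H1) → no; 2× C (H3) → match; 1× S (H1) → no.
That gives 2 matching atoms.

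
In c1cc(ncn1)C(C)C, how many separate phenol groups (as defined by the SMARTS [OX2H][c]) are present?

0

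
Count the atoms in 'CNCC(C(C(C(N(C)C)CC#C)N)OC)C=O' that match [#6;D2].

4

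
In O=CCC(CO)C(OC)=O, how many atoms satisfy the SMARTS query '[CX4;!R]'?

4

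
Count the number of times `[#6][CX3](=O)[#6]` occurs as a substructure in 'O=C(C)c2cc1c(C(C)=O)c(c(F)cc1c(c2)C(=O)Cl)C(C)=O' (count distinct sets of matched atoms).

3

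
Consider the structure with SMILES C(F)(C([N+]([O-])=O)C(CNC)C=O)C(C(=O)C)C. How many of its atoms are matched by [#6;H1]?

The query [#6;H1] means: any carbon bearing exactly one hydrogen.
Check the 17 heavy atoms by environment: 1× C (H2) → no; 5× C (H1) → match; 3× C (H3) → no; 1× C (H0) → no; 3× O (H0) → no; 1× N (charge +1, H0) → no; 1× O (charge -1, H0) → no; 1× F (H0) → no; 1× N (H1) → no.
That gives 5 matching atoms.

5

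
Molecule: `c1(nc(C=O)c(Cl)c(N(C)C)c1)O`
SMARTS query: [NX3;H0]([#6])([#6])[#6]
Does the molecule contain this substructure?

Yes

The pattern [NX3;H0]([#6])([#6])[#6] describes a trivalent nitrogen with no H, bonded to three carbons — a tertiary amine.
The molecule carries a dimethylamino group (-N(CH3)2), whose atoms satisfy every constraint of the query, so the pattern matches.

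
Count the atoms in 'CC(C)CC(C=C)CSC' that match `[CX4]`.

7

The query [CX4] means: C with X4: aliphatic carbon with exactly 4 total connections (bonds + H).
Check the 10 heavy atoms by environment: 7× C (X4) → match; 2× C (X3) → no; 1× S (X2) → no.
That gives 7 matching atoms.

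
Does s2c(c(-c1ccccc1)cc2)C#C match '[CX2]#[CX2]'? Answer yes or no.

Yes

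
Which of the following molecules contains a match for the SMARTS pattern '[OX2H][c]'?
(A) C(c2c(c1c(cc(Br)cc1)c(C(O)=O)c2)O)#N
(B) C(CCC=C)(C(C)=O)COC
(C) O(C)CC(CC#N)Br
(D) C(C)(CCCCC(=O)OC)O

[OX2H][c] describes a hydroxyl oxygen attached to an aromatic carbon (a phenol).
(A) contains a hydroxyl group (-OH), which satisfies every atom and bond constraint.
(B) has a methoxy ether (-OCH3) but the oxygen has H0, not H1.
(C) has a methoxy ether (-OCH3) but the oxygen has H0, not H1.
(D) has a hydroxyl group (-OH) but the -OH is on an aliphatic carbon, not an aromatic c.
So the answer is (A).

A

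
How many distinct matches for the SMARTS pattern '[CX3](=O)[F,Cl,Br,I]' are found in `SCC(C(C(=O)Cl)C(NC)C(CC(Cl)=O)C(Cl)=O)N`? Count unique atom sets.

3

[CX3](=O)[F,Cl,Br,I] is the SMARTS for an acyl halide: a carbonyl carbon bonded to a halogen.
The molecule carries 3 separate instances of an acyl chloride (-C(=O)Cl) meeting every constraint; each maps to a distinct set of atoms, giving 3 matches.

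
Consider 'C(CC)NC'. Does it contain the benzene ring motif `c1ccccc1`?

No

The pattern c1ccccc1 describes six aromatic carbons in a ring — a benzene ring.
The closest candidate here is a methyl group (-CH3), but no six-membered all-carbon aromatic ring is present. No other fragment satisfies the full query, so there is no match.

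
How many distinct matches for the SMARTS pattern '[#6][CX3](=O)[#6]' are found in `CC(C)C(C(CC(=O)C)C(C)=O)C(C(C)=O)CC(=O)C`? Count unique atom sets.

4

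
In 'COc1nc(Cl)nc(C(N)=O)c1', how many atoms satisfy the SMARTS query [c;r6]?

4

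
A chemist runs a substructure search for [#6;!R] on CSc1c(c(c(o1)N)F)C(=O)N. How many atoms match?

2

The query [#6;!R] means: carbon not in any ring.
Check the 12 heavy atoms by environment: 1× o (aromatic, in 5-ring) → no; 4× c (aromatic, in 5-ring) → no; 2× C (acyclic) → match; 1× O (acyclic) → no; 2× N (acyclic) → no; 1× S (acyclic) → no; 1× F (acyclic) → no.
That gives 2 matching atoms.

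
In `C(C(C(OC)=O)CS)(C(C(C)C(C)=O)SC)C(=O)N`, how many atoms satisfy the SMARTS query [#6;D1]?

4

Check the 19 heavy atoms by environment: 1× C (D2) → no; 7× C (D3) → no; 4× C (D1) → match; 3× O (D1) → no; 1× S (D2) → no; 1× N (D1) → no; 1× S (D1) → no; 1× O (D2) → no.
That gives 4 matching atoms.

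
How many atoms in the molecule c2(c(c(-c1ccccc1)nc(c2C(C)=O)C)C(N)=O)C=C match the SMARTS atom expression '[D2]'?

7

The query [D2] means: atom with exactly two heavy-atom neighbours.
Check the 21 heavy atoms by environment: 1× n (aromatic, D2) → match; 6× c (aromatic, D3) → no; 2× C (D3) → no; 2× O (D1) → no; 3× C (D1) → no; 5× c (aromatic, D2) → match; 1× N (D1) → no; 1× C (D2) → match.
Summing the matching environments: 1 + 5 + 1 = 7 matching atoms.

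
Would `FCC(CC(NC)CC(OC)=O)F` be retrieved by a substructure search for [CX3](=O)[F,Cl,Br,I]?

No

The pattern [CX3](=O)[F,Cl,Br,I] describes a carbonyl carbon bonded to a halogen — an acyl halide.
The closest candidate here is a methyl-ester group (-C(=O)OCH3), but the carbonyl is bonded to -O-C, not to a halogen. No other fragment satisfies the full query, so there is no match.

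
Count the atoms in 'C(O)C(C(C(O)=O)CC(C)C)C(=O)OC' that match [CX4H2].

2

Check the 15 heavy atoms by environment: 2× C (H2, X4) → match; 3× C (H1, X4) → no; 2× O (H1, X2) → no; 2× C (H0, X3) → no; 2× O (H0, X1) → no; 1× O (H0, X2) → no; 3× C (H3, X4) → no.
That gives 2 matching atoms.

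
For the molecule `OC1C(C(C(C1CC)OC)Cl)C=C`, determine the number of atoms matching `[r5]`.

5

The query [r5] means: r5 matches atoms in a five-membered ring.
Check the 13 heavy atoms by environment: 5× C (in 5-ring) → match; 2× O (acyclic) → no; 5× C (acyclic) → no; 1× Cl (acyclic) → no.
That gives 5 matching atoms.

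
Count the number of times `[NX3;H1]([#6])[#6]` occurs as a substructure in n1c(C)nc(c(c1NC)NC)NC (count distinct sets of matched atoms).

[NX3;H1]([#6])[#6] is the SMARTS for a secondary amine: a trivalent nitrogen with one H, bonded to two carbons.
The molecule carries 3 separate instances of an N-methylamino group (-NHCH3) meeting every constraint; each maps to a distinct set of atoms, giving 3 matches.

3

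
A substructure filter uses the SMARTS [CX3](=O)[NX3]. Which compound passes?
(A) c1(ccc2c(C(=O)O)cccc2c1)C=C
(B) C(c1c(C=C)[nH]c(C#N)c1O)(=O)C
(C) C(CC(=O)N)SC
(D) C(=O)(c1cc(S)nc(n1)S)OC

C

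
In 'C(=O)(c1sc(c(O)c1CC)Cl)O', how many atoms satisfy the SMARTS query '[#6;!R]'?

Check the 12 heavy atoms by environment: 1× s (aromatic, in 5-ring) → no; 4× c (aromatic, in 5-ring) → no; 3× C (acyclic) → match; 3× O (acyclic) → no; 1× Cl (acyclic) → no.
That gives 3 matching atoms.

3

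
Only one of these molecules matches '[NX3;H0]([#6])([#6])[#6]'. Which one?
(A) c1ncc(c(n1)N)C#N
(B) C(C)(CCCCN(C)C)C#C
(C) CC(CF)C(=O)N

[NX3;H0]([#6])([#6])[#6] describes a trivalent nitrogen with no H, bonded to three carbons (a tertiary amine).
(A) has a primary amino group (-NH2) but the nitrogen has H2, not H0 with three carbons.
(B) contains a dimethylamino group (-N(CH3)2), which satisfies every atom and bond constraint.
(C) has a primary amide (-C(=O)NH2) but the amide nitrogen has H2 and only one carbon neighbour.
So the answer is (B).

B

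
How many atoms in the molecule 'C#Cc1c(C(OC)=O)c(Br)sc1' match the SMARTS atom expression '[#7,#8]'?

2

Check the 12 heavy atoms by environment: 1× s (aromatic) → no; 4× c (aromatic) → no; 4× C → no; 1× Br → no; 2× O → match.
That gives 2 matching atoms.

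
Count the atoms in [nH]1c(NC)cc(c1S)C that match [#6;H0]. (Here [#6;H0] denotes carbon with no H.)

3

Check the 9 heavy atoms by environment: 1× n (aromatic, H1) → no; 3× c (aromatic, H0) → match; 1× c (aromatic, H1) → no; 2× C (H3) → no; 1× N (H1) → no; 1× S (H1) → no.
That gives 3 matching atoms.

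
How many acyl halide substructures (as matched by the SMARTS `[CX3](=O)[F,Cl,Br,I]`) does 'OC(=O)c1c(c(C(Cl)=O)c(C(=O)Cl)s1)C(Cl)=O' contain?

3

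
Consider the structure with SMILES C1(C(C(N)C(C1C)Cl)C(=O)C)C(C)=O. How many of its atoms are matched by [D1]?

7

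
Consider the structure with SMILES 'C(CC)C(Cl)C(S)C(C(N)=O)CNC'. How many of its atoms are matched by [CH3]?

2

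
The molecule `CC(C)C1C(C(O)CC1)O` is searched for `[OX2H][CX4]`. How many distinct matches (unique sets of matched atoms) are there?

2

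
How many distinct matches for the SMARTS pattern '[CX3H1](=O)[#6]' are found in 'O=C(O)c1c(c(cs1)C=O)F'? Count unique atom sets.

1

[CX3H1](=O)[#6] is the SMARTS for an aldehyde: an sp2 carbon with one H, double-bonded to O and single-bonded to carbon.
Exactly one fragment in the molecule meets all constraints, giving 1 match.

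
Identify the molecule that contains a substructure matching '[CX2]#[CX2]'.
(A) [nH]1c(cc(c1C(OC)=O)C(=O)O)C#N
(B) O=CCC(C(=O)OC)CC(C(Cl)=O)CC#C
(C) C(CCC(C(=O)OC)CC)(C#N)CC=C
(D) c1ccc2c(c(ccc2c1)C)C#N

B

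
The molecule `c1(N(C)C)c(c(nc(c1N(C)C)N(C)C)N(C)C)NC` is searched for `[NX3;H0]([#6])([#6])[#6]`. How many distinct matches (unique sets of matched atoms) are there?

4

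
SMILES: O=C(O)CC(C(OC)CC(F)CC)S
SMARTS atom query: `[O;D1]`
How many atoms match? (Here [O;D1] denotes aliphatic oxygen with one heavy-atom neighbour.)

2

Check the 14 heavy atoms by environment: 2× C (D1) → no; 3× C (D2) → no; 4× C (D3) → no; 1× S (D1) → no; 1× F (D1) → no; 1× O (D2) → no; 2× O (D1) → match.
That gives 2 matching atoms.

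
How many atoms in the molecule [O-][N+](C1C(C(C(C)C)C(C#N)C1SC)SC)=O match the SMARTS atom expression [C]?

11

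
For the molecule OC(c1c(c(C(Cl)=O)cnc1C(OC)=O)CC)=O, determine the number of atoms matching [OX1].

3

The query [OX1] means: aliphatic oxygen with one total connection — typically a carbonyl =O or an oxide.
Check the 18 heavy atoms by environment: 1× n (aromatic, X2) → no; 5× c (aromatic, X3) → no; 3× C (X4) → no; 3× C (X3) → no; 3× O (X1) → match; 1× Cl (X1) → no; 2× O (X2) → no.
That gives 3 matching atoms.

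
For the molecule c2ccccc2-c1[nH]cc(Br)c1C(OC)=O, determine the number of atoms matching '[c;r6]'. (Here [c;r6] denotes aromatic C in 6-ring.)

Check the 16 heavy atoms by environment: 1× n (aromatic, in 5-ring) → no; 4× c (aromatic, in 5-ring) → no; 2× C (acyclic) → no; 2× O (acyclic) → no; 1× Br (acyclic) → no; 6× c (aromatic, in 6-ring) → match.
That gives 6 matching atoms.

6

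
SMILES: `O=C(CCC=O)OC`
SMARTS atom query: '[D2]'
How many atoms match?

4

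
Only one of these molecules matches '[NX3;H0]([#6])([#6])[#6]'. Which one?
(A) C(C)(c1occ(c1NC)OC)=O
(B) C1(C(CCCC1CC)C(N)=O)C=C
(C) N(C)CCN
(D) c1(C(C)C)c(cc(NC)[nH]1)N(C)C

[NX3;H0]([#6])([#6])[#6] describes a trivalent nitrogen with no H, bonded to three carbons (a tertiary amine).
(A) has an N-methylamino group (-NHCH3) but the nitrogen still has one H (H1), not H0.
(B) has a primary amide (-C(=O)NH2) but the amide nitrogen has H2 and only one carbon neighbour.
(C) has a primary amino group (-NH2) but the nitrogen has H2, not H0 with three carbons.
(D) contains a dimethylamino group (-N(CH3)2), which satisfies every atom and bond constraint.
So the answer is (D).

D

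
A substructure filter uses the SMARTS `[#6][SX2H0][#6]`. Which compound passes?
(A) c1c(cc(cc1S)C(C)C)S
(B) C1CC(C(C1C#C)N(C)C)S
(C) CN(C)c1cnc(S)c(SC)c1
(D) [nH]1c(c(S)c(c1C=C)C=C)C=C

C

[#6][SX2H0][#6] describes an aliphatic sulfur bridging two carbons with no H on the sulfur (a thioether).
(A) has a thiol (-SH) but the sulfur has H1, not H0 bridging two carbons.
(B) has a thiol (-SH) but the sulfur has H1, not H0 bridging two carbons.
(C) contains a methylthio ether (-SCH3), which satisfies every atom and bond constraint.
(D) has a thiol (-SH) but the sulfur has H1, not H0 bridging two carbons.
So the answer is (C).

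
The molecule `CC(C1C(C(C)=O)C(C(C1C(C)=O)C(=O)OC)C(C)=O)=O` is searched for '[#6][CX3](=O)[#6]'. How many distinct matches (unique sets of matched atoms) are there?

4

[#6][CX3](=O)[#6] is the SMARTS for a ketone: a carbonyl carbon (no H) flanked by two carbons.
The molecule carries 4 separate instances of an acetyl/ketone group (-C(=O)CH3) meeting every constraint; each maps to a distinct set of atoms, giving 4 matches.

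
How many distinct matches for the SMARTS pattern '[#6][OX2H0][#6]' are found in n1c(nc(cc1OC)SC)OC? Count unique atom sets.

[#6][OX2H0][#6] is the SMARTS for an ether: an aliphatic oxygen bridging two carbons with no H on the oxygen.
The molecule carries 2 separate instances of a methoxy ether (-OCH3) meeting every constraint; each maps to a distinct set of atoms, giving 2 matches.

2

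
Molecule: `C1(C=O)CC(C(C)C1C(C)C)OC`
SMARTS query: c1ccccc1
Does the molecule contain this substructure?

The pattern c1ccccc1 describes six aromatic carbons in a ring — a benzene ring.
The closest candidate here is a methyl group (-CH3), but no six-membered all-carbon aromatic ring is present. No other fragment satisfies the full query, so there is no match.

No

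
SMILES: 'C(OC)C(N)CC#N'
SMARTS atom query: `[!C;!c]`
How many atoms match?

3

The query [!C;!c] means: neither aliphatic nor aromatic carbon — same as [!#6].
Check the 8 heavy atoms by environment: 5× C → no; 2× N → match; 1× O → match.
Summing the matching environments: 2 + 1 = 3 matching atoms.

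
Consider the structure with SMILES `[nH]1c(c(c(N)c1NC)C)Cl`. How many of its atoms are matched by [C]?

2

Check the 10 heavy atoms by environment: 1× n (aromatic) → no; 4× c (aromatic) → no; 2× C → match; 2× N → no; 1× Cl → no.
That gives 2 matching atoms.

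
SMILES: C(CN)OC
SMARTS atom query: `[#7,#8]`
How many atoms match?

Check the 5 heavy atoms by environment: 3× C → no; 1× N → match; 1× O → match.
Summing the matching environments: 1 + 1 = 2 matching atoms.

2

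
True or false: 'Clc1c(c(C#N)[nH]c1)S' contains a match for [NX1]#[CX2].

True

The pattern [NX1]#[CX2] describes a nitrogen triple-bonded to a two-connected carbon — a nitrile.
The molecule carries a nitrile (-C#N), whose atoms satisfy every constraint of the query, so the pattern matches.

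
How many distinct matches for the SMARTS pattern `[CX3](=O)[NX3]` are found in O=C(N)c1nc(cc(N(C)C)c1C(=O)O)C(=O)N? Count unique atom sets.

2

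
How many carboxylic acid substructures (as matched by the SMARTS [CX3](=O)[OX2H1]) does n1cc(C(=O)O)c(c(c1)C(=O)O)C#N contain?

[CX3](=O)[OX2H1] is the SMARTS for a carboxylic acid: an sp2 carbon double-bonded to O and single-bonded to an -OH oxygen.
The molecule carries 2 separate instances of a carboxylic acid group (-C(=O)OH) meeting every constraint; each maps to a distinct set of atoms, giving 2 matches.

2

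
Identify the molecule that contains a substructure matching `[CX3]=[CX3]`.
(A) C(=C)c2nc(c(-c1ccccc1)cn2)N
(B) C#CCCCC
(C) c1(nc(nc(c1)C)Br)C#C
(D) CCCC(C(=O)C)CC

A

[CX3]=[CX3] describes a non-aromatic C=C double bond between two sp2 carbons (an alkene).
(A) contains a vinyl group (-CH=CH2), which satisfies every atom and bond constraint.
(B) has an ethynyl group (-C#CH) but the C-C bond is a triple bond, not a double bond.
(C) has an ethynyl group (-C#CH) but the C-C bond is a triple bond, not a double bond.
(D) has an ethyl group (-CH2CH3) but its C-C bond is a single bond between CX4 carbons, not CX3=CX3.
So the answer is (A).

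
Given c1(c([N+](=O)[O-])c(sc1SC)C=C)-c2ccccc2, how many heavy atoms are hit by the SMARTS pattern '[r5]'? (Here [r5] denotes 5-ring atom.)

Check the 18 heavy atoms by environment: 1× s (aromatic, in 5-ring) → match; 4× c (aromatic, in 5-ring) → match; 1× N (charge +1, acyclic) → no; 1× O (charge -1, acyclic) → no; 1× O (acyclic) → no; 6× c (aromatic, in 6-ring) → no; 3× C (acyclic) → no; 1× S (acyclic) → no.
Summing the matching environments: 1 + 4 = 5 matching atoms.

5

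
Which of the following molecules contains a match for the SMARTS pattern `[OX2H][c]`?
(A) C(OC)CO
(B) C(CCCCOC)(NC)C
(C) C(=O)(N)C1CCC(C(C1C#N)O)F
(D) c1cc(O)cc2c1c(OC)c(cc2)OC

[OX2H][c] describes a hydroxyl oxygen attached to an aromatic carbon (a phenol).
(A) has a hydroxyl group (-OH) but the -OH is on an aliphatic carbon, not an aromatic c.
(B) has a methoxy ether (-OCH3) but the oxygen has H0, not H1.
(C) has a hydroxyl group (-OH) but the -OH is on an aliphatic carbon, not an aromatic c.
(D) contains a hydroxyl group (-OH), which satisfies every atom and bond constraint.
So the answer is (D).

D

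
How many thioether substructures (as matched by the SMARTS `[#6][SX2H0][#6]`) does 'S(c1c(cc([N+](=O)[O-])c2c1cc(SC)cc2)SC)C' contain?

3

[#6][SX2H0][#6] is the SMARTS for a thioether: an aliphatic sulfur bridging two carbons with no H on the sulfur.
The molecule carries 3 separate instances of a methylthio ether (-SCH3) meeting every constraint; each maps to a distinct set of atoms, giving 3 matches.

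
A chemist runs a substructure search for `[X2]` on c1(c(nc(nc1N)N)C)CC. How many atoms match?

The query [X2] means: any atom with exactly two total connections (bonds + H).
Check the 11 heavy atoms by environment: 2× n (aromatic, X2) → match; 4× c (aromatic, X3) → no; 3× C (X4) → no; 2× N (X3) → no.
That gives 2 matching atoms.

2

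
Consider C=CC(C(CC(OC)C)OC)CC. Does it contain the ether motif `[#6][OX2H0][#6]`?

Yes

The pattern [#6][OX2H0][#6] describes an aliphatic oxygen bridging two carbons with no H on the oxygen — an ether.
The molecule carries a methoxy ether (-OCH3), whose atoms satisfy every constraint of the query, so the pattern matches.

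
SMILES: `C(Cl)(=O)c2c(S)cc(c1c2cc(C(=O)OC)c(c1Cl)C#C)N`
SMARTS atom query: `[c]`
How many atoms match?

The query [c] means: lowercase c matches aromatic carbon only.
Check the 22 heavy atoms by environment: 10× c (aromatic) → match; 5× C → no; 1× N → no; 3× O → no; 2× Cl → no; 1× S → no.
That gives 10 matching atoms.

10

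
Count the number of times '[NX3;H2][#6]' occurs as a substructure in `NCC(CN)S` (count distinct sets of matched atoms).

2

[NX3;H2][#6] is the SMARTS for a primary amine: a trivalent nitrogen with two H attached to carbon.
The molecule carries 2 separate instances of a primary amino group (-NH2) meeting every constraint; each maps to a distinct set of atoms, giving 2 matches.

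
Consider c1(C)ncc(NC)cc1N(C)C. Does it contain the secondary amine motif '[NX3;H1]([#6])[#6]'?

The pattern [NX3;H1]([#6])[#6] describes a trivalent nitrogen with one H, bonded to two carbons — a secondary amine.
The molecule carries an N-methylamino group (-NHCH3), whose atoms satisfy every constraint of the query, so the pattern matches.

Yes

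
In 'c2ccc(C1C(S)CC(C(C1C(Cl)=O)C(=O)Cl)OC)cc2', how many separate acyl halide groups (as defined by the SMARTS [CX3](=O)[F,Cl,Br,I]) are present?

[CX3](=O)[F,Cl,Br,I] is the SMARTS for an acyl halide: a carbonyl carbon bonded to a halogen.
The molecule carries 2 separate instances of an acyl chloride (-C(=O)Cl) meeting every constraint; each maps to a distinct set of atoms, giving 2 matches.

2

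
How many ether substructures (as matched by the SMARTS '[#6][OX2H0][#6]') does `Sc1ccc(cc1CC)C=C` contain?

0

[#6][OX2H0][#6] is the SMARTS for an ether: an aliphatic oxygen bridging two carbons with no H on the oxygen.
No fragment in the molecule satisfies every constraint, giving 0 matches.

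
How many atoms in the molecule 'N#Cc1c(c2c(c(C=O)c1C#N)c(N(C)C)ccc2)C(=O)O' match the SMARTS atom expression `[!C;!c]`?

6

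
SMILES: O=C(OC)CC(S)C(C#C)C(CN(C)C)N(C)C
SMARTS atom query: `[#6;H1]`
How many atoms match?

4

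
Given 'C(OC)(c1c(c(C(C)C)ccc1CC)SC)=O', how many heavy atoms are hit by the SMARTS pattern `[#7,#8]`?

2

The query [#7,#8] means: nitrogen or oxygen (comma = OR).
Check the 17 heavy atoms by environment: 6× c (aromatic) → no; 8× C → no; 2× O → match; 1× S → no.
That gives 2 matching atoms.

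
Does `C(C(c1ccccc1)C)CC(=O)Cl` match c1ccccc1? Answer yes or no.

Yes

The pattern c1ccccc1 describes six aromatic carbons in a ring — a benzene ring.
The molecule carries a phenyl ring, whose atoms satisfy every constraint of the query, so the pattern matches.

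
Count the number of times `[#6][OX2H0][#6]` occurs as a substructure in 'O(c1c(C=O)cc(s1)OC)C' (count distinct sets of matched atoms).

[#6][OX2H0][#6] is the SMARTS for an ether: an aliphatic oxygen bridging two carbons with no H on the oxygen.
The molecule carries 2 separate instances of a methoxy ether (-OCH3) meeting every constraint; each maps to a distinct set of atoms, giving 2 matches.

2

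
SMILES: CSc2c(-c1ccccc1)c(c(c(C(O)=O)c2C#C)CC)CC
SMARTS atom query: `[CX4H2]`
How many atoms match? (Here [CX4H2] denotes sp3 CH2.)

2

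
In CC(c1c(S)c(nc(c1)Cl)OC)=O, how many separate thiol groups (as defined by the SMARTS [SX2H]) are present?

1

[SX2H] is the SMARTS for a thiol: an aliphatic sulfur with two connections, one being H.
Exactly one fragment in the molecule meets all constraints, giving 1 match.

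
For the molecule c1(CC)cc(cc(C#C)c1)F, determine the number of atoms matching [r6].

6

The query [r6] means: r6 matches atoms in a six-membered ring.
Check the 11 heavy atoms by environment: 6× c (aromatic, in 6-ring) → match; 4× C (acyclic) → no; 1× F (acyclic) → no.
That gives 6 matching atoms.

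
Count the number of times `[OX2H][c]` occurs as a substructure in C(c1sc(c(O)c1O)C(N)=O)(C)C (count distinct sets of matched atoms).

2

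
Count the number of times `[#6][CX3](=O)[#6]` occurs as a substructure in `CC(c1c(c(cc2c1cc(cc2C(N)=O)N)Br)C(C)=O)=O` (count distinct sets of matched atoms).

2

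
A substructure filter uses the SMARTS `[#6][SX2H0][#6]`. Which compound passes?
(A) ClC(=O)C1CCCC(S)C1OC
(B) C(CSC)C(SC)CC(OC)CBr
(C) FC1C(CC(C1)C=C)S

B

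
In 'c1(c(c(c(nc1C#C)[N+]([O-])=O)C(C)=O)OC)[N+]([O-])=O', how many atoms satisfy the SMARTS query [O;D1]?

The query [O;D1] means: aliphatic oxygen bonded to exactly one heavy atom.
Check the 19 heavy atoms by environment: 1× n (aromatic, D2) → no; 5× c (aromatic, D3) → no; 2× N (charge +1, D3) → no; 2× O (charge -1, D1) → match; 3× O (D1) → match; 1× C (D2) → no; 3× C (D1) → no; 1× C (D3) → no; 1× O (D2) → no.
Summing the matching environments: 2 + 3 = 5 matching atoms.

5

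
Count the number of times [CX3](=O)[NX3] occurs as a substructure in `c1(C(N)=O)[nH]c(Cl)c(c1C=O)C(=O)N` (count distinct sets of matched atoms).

2

[CX3](=O)[NX3] is the SMARTS for an amide: a carbonyl carbon bonded to a trivalent nitrogen.
The molecule carries 2 separate instances of a primary amide (-C(=O)NH2) meeting every constraint; each maps to a distinct set of atoms, giving 2 matches.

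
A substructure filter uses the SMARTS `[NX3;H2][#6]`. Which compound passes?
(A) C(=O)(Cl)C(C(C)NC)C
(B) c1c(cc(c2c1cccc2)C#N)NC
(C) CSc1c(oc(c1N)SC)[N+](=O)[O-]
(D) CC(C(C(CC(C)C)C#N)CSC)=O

[NX3;H2][#6] describes a trivalent nitrogen with two H attached to carbon (a primary amine).
(A) has an N-methylamino group (-NHCH3) but the nitrogen bears two carbons and only one H (H1), not H2.
(B) has a nitrile (-C#N) but the nitrogen is NX1 (triple-bonded), not NX3 with two H.
(C) contains a primary amino group (-NH2), which satisfies every atom and bond constraint.
(D) has a nitrile (-C#N) but the nitrogen is NX1 (triple-bonded), not NX3 with two H.
So the answer is (C).

C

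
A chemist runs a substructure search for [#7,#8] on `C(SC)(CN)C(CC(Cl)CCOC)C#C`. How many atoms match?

2

The query [#7,#8] means: nitrogen or oxygen (comma = OR).
Check the 15 heavy atoms by environment: 11× C → no; 1× N → match; 1× S → no; 1× Cl → no; 1× O → match.
Summing the matching environments: 1 + 1 = 2 matching atoms.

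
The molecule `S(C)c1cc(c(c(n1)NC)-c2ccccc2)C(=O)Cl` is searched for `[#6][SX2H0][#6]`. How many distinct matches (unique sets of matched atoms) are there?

[#6][SX2H0][#6] is the SMARTS for a thioether: an aliphatic sulfur bridging two carbons with no H on the sulfur.
Exactly one fragment in the molecule meets all constraints, giving 1 match.

1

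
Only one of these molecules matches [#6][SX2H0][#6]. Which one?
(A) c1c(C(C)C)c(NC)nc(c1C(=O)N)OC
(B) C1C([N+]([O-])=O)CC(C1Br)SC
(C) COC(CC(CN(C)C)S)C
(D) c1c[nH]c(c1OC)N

[#6][SX2H0][#6] describes an aliphatic sulfur bridging two carbons with no H on the sulfur (a thioether).
(A) has a methoxy ether (-OCH3) but the bridging atom is O, not S.
(B) contains a methylthio ether (-SCH3), which satisfies every atom and bond constraint.
(C) has a thiol (-SH) but the sulfur has H1, not H0 bridging two carbons.
(D) has a methoxy ether (-OCH3) but the bridging atom is O, not S.
So the answer is (B).

B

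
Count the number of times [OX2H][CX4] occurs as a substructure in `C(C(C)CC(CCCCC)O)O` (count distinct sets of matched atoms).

2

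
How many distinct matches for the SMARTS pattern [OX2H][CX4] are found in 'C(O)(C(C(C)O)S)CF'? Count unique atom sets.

2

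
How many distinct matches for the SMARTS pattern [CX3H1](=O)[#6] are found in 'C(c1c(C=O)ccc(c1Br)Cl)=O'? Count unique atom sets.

2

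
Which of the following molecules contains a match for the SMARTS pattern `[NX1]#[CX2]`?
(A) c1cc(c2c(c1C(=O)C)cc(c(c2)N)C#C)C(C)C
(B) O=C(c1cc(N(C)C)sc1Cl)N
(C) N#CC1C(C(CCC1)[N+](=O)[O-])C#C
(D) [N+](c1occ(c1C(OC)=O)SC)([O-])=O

C

[NX1]#[CX2] describes a nitrogen triple-bonded to a two-connected carbon (a nitrile).
(A) has a primary amino group (-NH2) but the nitrogen is NX3 (three connections), not NX1 triple-bonded.
(B) has a primary amide (-C(=O)NH2) but the nitrogen is NX3, not NX1.
(C) contains a nitrile (-C#N), which satisfies every atom and bond constraint.
(D) has a nitro group (-[N+](=O)[O-]) but there is no C#N triple bond.
So the answer is (C).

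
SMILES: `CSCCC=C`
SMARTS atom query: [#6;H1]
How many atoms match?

1

The query [#6;H1] means: any carbon bearing exactly one hydrogen.
Check the 6 heavy atoms by environment: 3× C (H2) → no; 1× C (H1) → match; 1× S (H0) → no; 1× C (H3) → no.
That gives 1 matching atom.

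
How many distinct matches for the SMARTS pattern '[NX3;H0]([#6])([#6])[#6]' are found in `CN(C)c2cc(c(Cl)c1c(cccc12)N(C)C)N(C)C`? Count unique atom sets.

[NX3;H0]([#6])([#6])[#6] is the SMARTS for a tertiary amine: a trivalent nitrogen with no H, bonded to three carbons.
The molecule carries 3 separate instances of a dimethylamino group (-N(CH3)2) meeting every constraint; each maps to a distinct set of atoms, giving 3 matches.

3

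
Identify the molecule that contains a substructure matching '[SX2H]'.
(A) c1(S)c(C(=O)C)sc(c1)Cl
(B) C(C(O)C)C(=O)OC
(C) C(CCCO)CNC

[SX2H] describes an aliphatic sulfur with two connections, one being H (a thiol).
(A) contains a thiol (-SH), which satisfies every atom and bond constraint.
(B) has a hydroxyl group (-OH) but it is an -OH, not an -SH.
(C) has a hydroxyl group (-OH) but it is an -OH, not an -SH.
So the answer is (A).

A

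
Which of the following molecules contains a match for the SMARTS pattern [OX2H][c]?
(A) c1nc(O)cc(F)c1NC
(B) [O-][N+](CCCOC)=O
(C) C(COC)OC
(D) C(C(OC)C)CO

[OX2H][c] describes a hydroxyl oxygen attached to an aromatic carbon (a phenol).
(A) contains a hydroxyl group (-OH), which satisfies every atom and bond constraint.
(B) has a methoxy ether (-OCH3) but the oxygen has H0, not H1.
(C) has a methoxy ether (-OCH3) but the oxygen has H0, not H1.
(D) has a hydroxyl group (-OH) but the -OH is on an aliphatic carbon, not an aromatic c.
So the answer is (A).

A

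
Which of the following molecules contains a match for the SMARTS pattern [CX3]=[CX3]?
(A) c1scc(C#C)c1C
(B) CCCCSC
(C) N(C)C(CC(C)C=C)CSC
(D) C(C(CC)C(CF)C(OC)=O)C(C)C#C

C

[CX3]=[CX3] describes a non-aromatic C=C double bond between two sp2 carbons (an alkene).
(A) has an ethynyl group (-C#CH) but the C-C bond is a triple bond, not a double bond.
(B) has an ethyl group (-CH2CH3) but its C-C bond is a single bond between CX4 carbons, not CX3=CX3.
(C) contains a vinyl group (-CH=CH2), which satisfies every atom and bond constraint.
(D) has an ethynyl group (-C#CH) but the C-C bond is a triple bond, not a double bond.
So the answer is (C).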